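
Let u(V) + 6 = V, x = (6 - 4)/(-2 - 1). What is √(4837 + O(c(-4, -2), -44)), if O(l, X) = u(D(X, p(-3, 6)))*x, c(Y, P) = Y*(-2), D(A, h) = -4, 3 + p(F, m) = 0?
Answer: √43593/3 ≈ 69.596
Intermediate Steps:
p(F, m) = -3 (p(F, m) = -3 + 0 = -3)
c(Y, P) = -2*Y
x = -⅔ (x = 2/(-3) = 2*(-⅓) = -⅔ ≈ -0.66667)
u(V) = -6 + V
O(l, X) = 20/3 (O(l, X) = (-6 - 4)*(-⅔) = -10*(-⅔) = 20/3)
√(4837 + O(c(-4, -2), -44)) = √(4837 + 20/3) = √(14531/3) = √43593/3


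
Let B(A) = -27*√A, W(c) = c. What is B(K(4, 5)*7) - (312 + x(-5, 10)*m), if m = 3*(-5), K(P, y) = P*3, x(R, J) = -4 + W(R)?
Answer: -447 - 54*√21 ≈ -694.46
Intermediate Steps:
x(R, J) = -4 + R
K(P, y) = 3*P
m = -15
B(K(4, 5)*7) - (312 + x(-5, 10)*m) = -27*√7*(2*√3) - (312 + (-4 - 5)*(-15)) = -27*2*√21 - (312 - 9*(-15)) = -54*√21 - (312 + 135) = -54*√21 - 1*447 = -54*√21 - 447 = -447 - 54*√21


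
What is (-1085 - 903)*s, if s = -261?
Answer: 518868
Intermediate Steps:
(-1085 - 903)*s = (-1085 - 903)*(-261) = -1988*(-261) = 518868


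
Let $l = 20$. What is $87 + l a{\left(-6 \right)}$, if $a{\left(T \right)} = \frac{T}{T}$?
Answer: $107$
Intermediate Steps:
$a{\left(T \right)} = 1$
$87 + l a{\left(-6 \right)} = 87 + 20 \cdot 1 = 87 + 20 = 107$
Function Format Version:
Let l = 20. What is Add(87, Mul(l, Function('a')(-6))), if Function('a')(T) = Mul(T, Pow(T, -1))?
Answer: 107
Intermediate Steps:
Function('a')(T) = 1
Add(87, Mul(l, Function('a')(-6))) = Add(87, Mul(20, 1)) = Add(87, 20) = 107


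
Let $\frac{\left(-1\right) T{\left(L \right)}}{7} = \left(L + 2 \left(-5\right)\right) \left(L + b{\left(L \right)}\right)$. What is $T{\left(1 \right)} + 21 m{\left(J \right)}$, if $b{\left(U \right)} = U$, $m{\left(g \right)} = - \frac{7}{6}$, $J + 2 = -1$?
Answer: $\frac{203}{2} \approx 101.5$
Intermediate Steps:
$J = -3$ ($J = -2 - 1 = -3$)
$m{\left(g \right)} = - \frac{7}{6}$ ($m{\left(g \right)} = \left(-7\right) \frac{1}{6} = - \frac{7}{6}$)
$T{\left(L \right)} = - 14 L \left(-10 + L\right)$ ($T{\left(L \right)} = - 7 \left(L + 2 \left(-5\right)\right) \left(L + L\right) = - 7 \left(L - 10\right) 2 L = - 7 \left(-10 + L\right) 2 L = - 7 \cdot 2 L \left(-10 + L\right) = - 14 L \left(-10 + L\right)$)
$T{\left(1 \right)} + 21 m{\left(J \right)} = 14 \cdot 1 \left(10 - 1\right) + 21 \left(- \frac{7}{6}\right) = 14 \cdot 1 \left(10 - 1\right) - \frac{49}{2} = 14 \cdot 1 \cdot 9 - \frac{49}{2} = 126 - \frac{49}{2} = \frac{203}{2}$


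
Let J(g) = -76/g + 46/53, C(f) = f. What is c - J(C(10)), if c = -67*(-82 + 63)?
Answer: 339129/265 ≈ 1279.7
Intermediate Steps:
J(g) = 46/53 - 76/g (J(g) = -76/g + 46*(1/53) = -76/g + 46/53 = 46/53 - 76/g)
c = 1273 (c = -67*(-19) = 1273)
c - J(C(10)) = 1273 - (46/53 - 76/10) = 1273 - (46/53 - 76*1/10) = 1273 - (46/53 - 38/5) = 1273 - 1*(-1784/265) = 1273 + 1784/265 = 339129/265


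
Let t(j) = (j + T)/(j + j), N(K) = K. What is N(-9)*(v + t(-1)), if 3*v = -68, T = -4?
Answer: 363/2 ≈ 181.50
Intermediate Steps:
v = -68/3 (v = (⅓)*(-68) = -68/3 ≈ -22.667)
t(j) = (-4 + j)/(2*j) (t(j) = (j - 4)/(j + j) = (-4 + j)/((2*j)) = (-4 + j)*(1/(2*j)) = (-4 + j)/(2*j))
N(-9)*(v + t(-1)) = -9*(-68/3 + (½)*(-4 - 1)/(-1)) = -9*(-68/3 + (½)*(-1)*(-5)) = -9*(-68/3 + 5/2) = -9*(-121/6) = 363/2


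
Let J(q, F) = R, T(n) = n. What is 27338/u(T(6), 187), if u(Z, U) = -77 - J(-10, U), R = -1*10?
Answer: -27338/67 ≈ -408.03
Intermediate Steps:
R = -10
J(q, F) = -10
u(Z, U) = -67 (u(Z, U) = -77 - 1*(-10) = -77 + 10 = -67)
27338/u(T(6), 187) = 27338/(-67) = 27338*(-1/67) = -27338/67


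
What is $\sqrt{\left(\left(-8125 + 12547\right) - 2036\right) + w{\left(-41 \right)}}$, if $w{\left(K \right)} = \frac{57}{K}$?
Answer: $\frac{\sqrt{4008529}}{41} \approx 48.832$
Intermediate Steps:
$\sqrt{\left(\left(-8125 + 12547\right) - 2036\right) + w{\left(-41 \right)}} = \sqrt{\left(\left(-8125 + 12547\right) - 2036\right) + \frac{57}{-41}} = \sqrt{\left(4422 - 2036\right) + 57 \left(- \frac{1}{41}\right)} = \sqrt{2386 - \frac{57}{41}} = \sqrt{\frac{97769}{41}} = \frac{\sqrt{4008529}}{41}$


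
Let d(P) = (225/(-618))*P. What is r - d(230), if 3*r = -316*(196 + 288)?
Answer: -15727357/309 ≈ -50898.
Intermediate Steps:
d(P) = -75*P/206 (d(P) = (225*(-1/618))*P = -75*P/206)
r = -152944/3 (r = (-316*(196 + 288))/3 = (-316*484)/3 = (⅓)*(-152944) = -152944/3 ≈ -50981.)
r - d(230) = -152944/3 - (-75)*230/206 = -152944/3 - 1*(-8625/103) = -152944/3 + 8625/103 = -15727357/309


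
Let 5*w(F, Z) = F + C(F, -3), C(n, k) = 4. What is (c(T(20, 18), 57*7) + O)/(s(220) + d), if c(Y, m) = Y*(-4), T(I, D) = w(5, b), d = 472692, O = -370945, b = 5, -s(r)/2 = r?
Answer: -1854761/2361260 ≈ -0.78550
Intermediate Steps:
s(r) = -2*r
w(F, Z) = ⅘ + F/5 (w(F, Z) = (F + 4)/5 = (4 + F)/5 = ⅘ + F/5)
T(I, D) = 9/5 (T(I, D) = ⅘ + (⅕)*5 = ⅘ + 1 = 9/5)
c(Y, m) = -4*Y
(c(T(20, 18), 57*7) + O)/(s(220) + d) = (-4*9/5 - 370945)/(-2*220 + 472692) = (-36/5 - 370945)/(-440 + 472692) = -1854761/5/472252 = -1854761/5*1/472252 = -1854761/2361260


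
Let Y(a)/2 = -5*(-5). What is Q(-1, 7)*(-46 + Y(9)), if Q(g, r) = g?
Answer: -4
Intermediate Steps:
Y(a) = 50 (Y(a) = 2*(-5*(-5)) = 2*25 = 50)
Q(-1, 7)*(-46 + Y(9)) = -(-46 + 50) = -1*4 = -4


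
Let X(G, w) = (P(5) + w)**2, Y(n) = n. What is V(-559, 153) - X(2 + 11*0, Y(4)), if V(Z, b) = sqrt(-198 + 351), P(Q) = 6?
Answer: -100 + 3*sqrt(17) ≈ -87.631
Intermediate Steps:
V(Z, b) = 3*sqrt(17) (V(Z, b) = sqrt(153) = 3*sqrt(17))
X(G, w) = (6 + w)**2
V(-559, 153) - X(2 + 11*0, Y(4)) = 3*sqrt(17) - (6 + 4)**2 = 3*sqrt(17) - 1*10**2 = 3*sqrt(17) - 1*100 = 3*sqrt(17) - 100 = -100 + 3*sqrt(17)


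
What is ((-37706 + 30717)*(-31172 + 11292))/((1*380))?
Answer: 6947066/19 ≈ 3.6564e+5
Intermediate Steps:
((-37706 + 30717)*(-31172 + 11292))/((1*380)) = -6989*(-19880)/380 = 138941320*(1/380) = 6947066/19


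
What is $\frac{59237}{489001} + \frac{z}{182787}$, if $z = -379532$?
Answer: $- \frac{174763774013}{89383025787} \approx -1.9552$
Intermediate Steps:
$\frac{59237}{489001} + \frac{z}{182787} = \frac{59237}{489001} - \frac{379532}{182787} = - \frac{174763774013}{89383025787}$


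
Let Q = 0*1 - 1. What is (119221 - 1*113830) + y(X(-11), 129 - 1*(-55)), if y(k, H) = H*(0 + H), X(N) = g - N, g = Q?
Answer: 39247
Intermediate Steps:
Q = -1 (Q = 0 - 1 = -1)
g = -1
X(N) = -1 - N
y(k, H) = H² (y(k, H) = H*H = H²)
(119221 - 1*113830) + y(X(-11), 129 - 1*(-55)) = (119221 - 1*113830) + (129 - 1*(-55))² = (119221 - 113830) + (129 + 55)² = 5391 + 184² = 5391 + 33856 = 39247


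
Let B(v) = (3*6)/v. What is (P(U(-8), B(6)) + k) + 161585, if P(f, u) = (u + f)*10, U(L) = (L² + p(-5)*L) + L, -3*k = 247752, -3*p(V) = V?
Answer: 238373/3 ≈ 79458.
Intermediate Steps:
p(V) = -V/3
k = -82584 (k = -⅓*247752 = -82584)
B(v) = 18/v
U(L) = L² + 8*L/3 (U(L) = (L² + (-⅓*(-5))*L) + L = (L² + 5*L/3) + L = L² + 8*L/3)
P(f, u) = 10*f + 10*u (P(f, u) = (f + u)*10 = 10*f + 10*u)
(P(U(-8), B(6)) + k) + 161585 = ((10*((⅓)*(-8)*(8 + 3*(-8))) + 10*(18/6)) - 82584) + 161585 = ((10*((⅓)*(-8)*(8 - 24)) + 10*(18*(⅙))) - 82584) + 161585 = ((10*((⅓)*(-8)*(-16)) + 10*3) - 82584) + 161585 = ((10*(128/3) + 30) - 82584) + 161585 = ((1280/3 + 30) - 82584) + 161585 = (1370/3 - 82584) + 161585 = -246382/3 + 161585 = 238373/3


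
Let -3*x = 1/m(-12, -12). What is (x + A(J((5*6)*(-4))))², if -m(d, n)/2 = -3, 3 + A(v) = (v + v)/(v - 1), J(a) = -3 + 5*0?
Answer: 196/81 ≈ 2.4198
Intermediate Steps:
J(a) = -3 (J(a) = -3 + 0 = -3)
A(v) = -3 + 2*v/(-1 + v) (A(v) = -3 + (v + v)/(v - 1) = -3 + (2*v)/(-1 + v) = -3 + 2*v/(-1 + v))
m(d, n) = 6 (m(d, n) = -2*(-3) = 6)
x = -1/18 (x = -⅓/6 = -⅓*⅙ = -1/18 ≈ -0.055556)
(x + A(J((5*6)*(-4))))² = (-1/18 + (3 - 1*(-3))/(-1 - 3))² = (-1/18 + (3 + 3)/(-4))² = (-1/18 - ¼*6)² = (-1/18 - 3/2)² = (-14/9)² = 196/81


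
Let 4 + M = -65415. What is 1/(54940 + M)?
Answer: -1/10479 ≈ -9.5429e-5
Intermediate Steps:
M = -65419 (M = -4 - 65415 = -65419)
1/(54940 + M) = 1/(54940 - 65419) = 1/(-10479) = -1/10479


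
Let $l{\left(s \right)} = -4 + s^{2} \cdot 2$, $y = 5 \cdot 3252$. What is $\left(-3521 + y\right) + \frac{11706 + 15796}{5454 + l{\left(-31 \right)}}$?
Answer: $\frac{46969705}{3686} \approx 12743.0$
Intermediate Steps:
$y = 16260$
$l{\left(s \right)} = -4 + 2 s^{2}$
$\left(-3521 + y\right) + \frac{11706 + 15796}{5454 + l{\left(-31 \right)}} = \left(-3521 + 16260\right) + \frac{11706 + 15796}{5454 - \left(4 - 2 \left(-31\right)^{2}\right)} = 12739 + \frac{27502}{5454 + \left(-4 + 2 \cdot 961\right)} = 12739 + \frac{27502}{5454 + \left(-4 + 1922\right)} = 12739 + \frac{27502}{5454 + 1918} = 12739 + \frac{27502}{7372} = 12739 + 27502 \cdot \frac{1}{7372} = 12739 + \frac{13751}{3686} = \frac{46969705}{3686}$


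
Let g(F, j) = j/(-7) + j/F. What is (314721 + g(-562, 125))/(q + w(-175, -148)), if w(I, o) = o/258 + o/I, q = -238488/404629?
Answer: -1615555393143868725/1629033028484 ≈ -9.9173e+5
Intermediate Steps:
g(F, j) = -j/7 + j/F (g(F, j) = j*(-⅐) + j/F = -j/7 + j/F)
q = -238488/404629 (q = -238488*1/404629 = -238488/404629 ≈ -0.58940)
w(I, o) = o/258 + o/I (w(I, o) = o*(1/258) + o/I = o/258 + o/I)
(314721 + g(-562, 125))/(q + w(-175, -148)) = (314721 + (-⅐*125 + 125/(-562)))/(-238488/404629 + ((1/258)*(-148) - 148/(-175))) = (314721 + (-125/7 + 125*(-1/562)))/(-238488/404629 + (-74/129 - 148*(-1/175))) = (314721 + (-125/7 - 125/562))/(-238488/404629 + (-74/129 + 148/175)) = (314721 - 71125/3934)/(-238488/404629 + 6142/22575) = 1238041289/(3934*(-2898635282/9134499675)) = (1238041289/3934)*(-9134499675/2898635282) = -1615555393143868725/1629033028484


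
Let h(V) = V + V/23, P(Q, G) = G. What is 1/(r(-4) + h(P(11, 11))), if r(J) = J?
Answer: 23/172 ≈ 0.13372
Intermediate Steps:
h(V) = 24*V/23 (h(V) = V + V*(1/23) = V + V/23 = 24*V/23)
1/(r(-4) + h(P(11, 11))) = 1/(-4 + (24/23)*11) = 1/(-4 + 264/23) = 1/(172/23) = 23/172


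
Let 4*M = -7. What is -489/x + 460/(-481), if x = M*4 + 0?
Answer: 231989/3367 ≈ 68.901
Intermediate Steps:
M = -7/4 (M = (¼)*(-7) = -7/4 ≈ -1.7500)
x = -7 (x = -7/4*4 + 0 = -7 + 0 = -7)
-489/x + 460/(-481) = -489/(-7) + 460/(-481) = -489*(-⅐) + 460*(-1/481) = 489/7 - 460/481 = 231989/3367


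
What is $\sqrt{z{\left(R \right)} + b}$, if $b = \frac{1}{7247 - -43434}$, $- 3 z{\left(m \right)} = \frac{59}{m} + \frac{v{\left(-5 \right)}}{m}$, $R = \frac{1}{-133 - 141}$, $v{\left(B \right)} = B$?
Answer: $\frac{\sqrt{12668156519933}}{50681} \approx 70.228$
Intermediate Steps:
$R = - \frac{1}{274}$ ($R = \frac{1}{-274} = - \frac{1}{274} \approx -0.0036496$)
$z{\left(m \right)} = - \frac{18}{m}$ ($z{\left(m \right)} = - \frac{\frac{59}{m} - \frac{5}{m}}{3} = - \frac{54 \frac{1}{m}}{3} = - \frac{18}{m}$)
$b = \frac{1}{50681}$ ($b = \frac{1}{7247 + 43434} = \frac{1}{50681} \approx 1.9731 \cdot 10^{-5}$)
$\sqrt{z{\left(R \right)} + b} = \sqrt{- \frac{18}{- \frac{1}{274}} + \frac{1}{50681}} = \sqrt{\left(-18\right) \left(-274\right) + \frac{1}{50681}} = \sqrt{4932 + \frac{1}{50681}} = \sqrt{\frac{249958693}{50681}} = \frac{\sqrt{12668156519933}}{50681}$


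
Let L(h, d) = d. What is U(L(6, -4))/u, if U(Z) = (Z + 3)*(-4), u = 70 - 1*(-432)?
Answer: 2/251 ≈ 0.0079681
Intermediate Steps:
u = 502 (u = 70 + 432 = 502)
U(Z) = -12 - 4*Z (U(Z) = (3 + Z)*(-4) = -12 - 4*Z)
U(L(6, -4))/u = (-12 - 4*(-4))/502 = (-12 + 16)*(1/502) = 4*(1/502) = 2/251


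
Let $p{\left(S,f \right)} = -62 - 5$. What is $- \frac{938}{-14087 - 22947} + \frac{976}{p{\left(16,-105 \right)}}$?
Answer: $- \frac{18041169}{1240639} \approx -14.542$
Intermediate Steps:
$p{\left(S,f \right)} = -67$ ($p{\left(S,f \right)} = -62 - 5 = -67$)
$- \frac{938}{-14087 - 22947} + \frac{976}{p{\left(16,-105 \right)}} = - \frac{938}{-14087 - 22947} + \frac{976}{-67} = - \frac{938}{-37034} + 976 \left(- \frac{1}{67}\right) = \left(-938\right) \left(- \frac{1}{37034}\right) - \frac{976}{67} = \frac{469}{18517} - \frac{976}{67} = - \frac{18041169}{1240639}$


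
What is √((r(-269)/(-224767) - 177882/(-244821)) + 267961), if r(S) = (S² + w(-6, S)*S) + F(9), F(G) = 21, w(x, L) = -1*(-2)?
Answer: √90155488948848572365318431/18342560569 ≈ 517.65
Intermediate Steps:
w(x, L) = 2
r(S) = 21 + S² + 2*S (r(S) = (S² + 2*S) + 21 = 21 + S² + 2*S)
√((r(-269)/(-224767) - 177882/(-244821)) + 267961) = √(((21 + (-269)² + 2*(-269))/(-224767) - 177882/(-244821)) + 267961) = √(((21 + 72361 - 538)*(-1/224767) - 177882*(-1/244821)) + 267961) = √((71844*(-1/224767) + 59294/81607) + 267961) = √((-71844/224767 + 59294/81607) + 267961) = √(7464361190/18342560569 + 267961) = √(4915098336990999/18342560569) = √90155488948848572365318431/18342560569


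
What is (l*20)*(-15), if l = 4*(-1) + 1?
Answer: 900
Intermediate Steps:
l = -3 (l = -4 + 1 = -3)
(l*20)*(-15) = -3*20*(-15) = -60*(-15) = 900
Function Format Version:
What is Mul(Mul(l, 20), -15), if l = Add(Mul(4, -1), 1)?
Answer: 900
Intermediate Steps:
l = -3 (l = Add(-4, 1) = -3)
Mul(Mul(l, 20), -15) = Mul(Mul(-3, 20), -15) = Mul(-60, -15) = 900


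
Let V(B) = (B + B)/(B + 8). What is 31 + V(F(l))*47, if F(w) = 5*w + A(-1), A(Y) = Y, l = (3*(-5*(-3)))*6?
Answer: 168873/1357 ≈ 124.45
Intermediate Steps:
l = 270 (l = (3*15)*6 = 45*6 = 270)
F(w) = -1 + 5*w (F(w) = 5*w - 1 = -1 + 5*w)
V(B) = 2*B/(8 + B) (V(B) = (2*B)/(8 + B) = 2*B/(8 + B))
31 + V(F(l))*47 = 31 + (2*(-1 + 5*270)/(8 + (-1 + 5*270)))*47 = 31 + (2*(-1 + 1350)/(8 + (-1 + 1350)))*47 = 31 + (2*1349/(8 + 1349))*47 = 31 + (2*1349/1357)*47 = 31 + (2*1349*(1/1357))*47 = 31 + (2698/1357)*47 = 31 + 126806/1357 = 168873/1357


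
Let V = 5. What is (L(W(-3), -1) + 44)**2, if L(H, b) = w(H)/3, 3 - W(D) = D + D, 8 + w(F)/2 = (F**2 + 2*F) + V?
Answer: 11664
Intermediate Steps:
w(F) = -6 + 2*F**2 + 4*F (w(F) = -16 + 2*((F**2 + 2*F) + 5) = -16 + 2*(5 + F**2 + 2*F) = -16 + (10 + 2*F**2 + 4*F) = -6 + 2*F**2 + 4*F)
W(D) = 3 - 2*D (W(D) = 3 - (D + D) = 3 - 2*D)
L(H, b) = -2 + 2*H**2/3 + 4*H/3 (L(H, b) = (-6 + 2*H**2 + 4*H)/3 = (-6 + 2*H**2 + 4*H)*(1/3) = -2 + 2*H**2/3 + 4*H/3)
(L(W(-3), -1) + 44)**2 = ((-2 + 2*(3 - 2*(-3))**2/3 + 4*(3 - 2*(-3))/3) + 44)**2 = ((-2 + 2*(3 + 6)**2/3 + 4*(3 + 6)/3) + 44)**2 = ((-2 + (2/3)*9**2 + (4/3)*9) + 44)**2 = ((-2 + (2/3)*81 + 12) + 44)**2 = ((-2 + 54 + 12) + 44)**2 = (64 + 44)**2 = 108**2 = 11664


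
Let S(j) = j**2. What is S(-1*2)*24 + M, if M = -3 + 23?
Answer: 116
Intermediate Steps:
M = 20
S(-1*2)*24 + M = (-1*2)**2*24 + 20 = (-2)**2*24 + 20 = 4*24 + 20 = 96 + 20 = 116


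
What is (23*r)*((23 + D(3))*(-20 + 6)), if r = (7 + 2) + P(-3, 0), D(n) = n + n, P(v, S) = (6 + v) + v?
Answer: -84042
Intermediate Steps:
P(v, S) = 6 + 2*v
D(n) = 2*n
r = 9 (r = (7 + 2) + (6 + 2*(-3)) = 9 + (6 - 6) = 9 + 0 = 9)
(23*r)*((23 + D(3))*(-20 + 6)) = (23*9)*((23 + 2*3)*(-20 + 6)) = 207*((23 + 6)*(-14)) = 207*(29*(-14)) = 207*(-406) = -84042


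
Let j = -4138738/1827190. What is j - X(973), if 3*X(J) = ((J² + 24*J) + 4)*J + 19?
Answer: -287445226463629/913595 ≈ -3.1463e+8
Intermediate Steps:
j = -2069369/913595 (j = -4138738*1/1827190 = -2069369/913595 ≈ -2.2651)
X(J) = 19/3 + J*(4 + J² + 24*J)/3 (X(J) = (((J² + 24*J) + 4)*J + 19)/3 = ((4 + J² + 24*J)*J + 19)/3 = (J*(4 + J² + 24*J) + 19)/3 = (19 + J*(4 + J² + 24*J))/3 = 19/3 + J*(4 + J² + 24*J)/3)
j - X(973) = -2069369/913595 - (19/3 + 8*973² + (⅓)*973³ + (4/3)*973) = -2069369/913595 - (19/3 + 8*946729 + (⅓)*921167317 + 3892/3) = -2069369/913595 - (19/3 + 7573832 + 921167317/3 + 3892/3) = -2069369/913595 - 1*314630908 = -2069369/913595 - 314630908 = -287445226463629/913595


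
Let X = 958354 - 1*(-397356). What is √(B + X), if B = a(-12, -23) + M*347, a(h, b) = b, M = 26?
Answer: √1364709 ≈ 1168.2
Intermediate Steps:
X = 1355710 (X = 958354 + 397356 = 1355710)
B = 8999 (B = -23 + 26*347 = -23 + 9022 = 8999)
√(B + X) = √(8999 + 1355710) = √1364709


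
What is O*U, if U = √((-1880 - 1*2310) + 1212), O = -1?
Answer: -I*√2978 ≈ -54.571*I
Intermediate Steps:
U = I*√2978 (U = √((-1880 - 2310) + 1212) = √(-4190 + 1212) = √(-2978) = I*√2978 ≈ 54.571*I)
O*U = -I*√2978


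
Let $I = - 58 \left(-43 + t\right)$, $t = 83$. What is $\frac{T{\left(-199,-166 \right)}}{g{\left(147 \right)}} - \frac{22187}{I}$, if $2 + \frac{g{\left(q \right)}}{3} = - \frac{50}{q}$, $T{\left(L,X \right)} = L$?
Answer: $\frac{3781831}{99760} \approx 37.909$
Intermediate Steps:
$g{\left(q \right)} = -6 - \frac{150}{q}$ ($g{\left(q \right)} = -6 + 3 \left(- \frac{50}{q}\right) = -6 - \frac{150}{q}$)
$I = -2320$ ($I = - 58 \left(-43 + 83\right) = \left(-58\right) 40 = -2320$)
$\frac{T{\left(-199,-166 \right)}}{g{\left(147 \right)}} - \frac{22187}{I} = - \frac{199}{-6 - \frac{150}{147}} - \frac{22187}{-2320} = - \frac{199}{-6 - \frac{50}{49}} - - \frac{22187}{2320} = - \frac{199}{-6 - \frac{50}{49}} + \frac{22187}{2320} = - \frac{199}{- \frac{344}{49}} + \frac{22187}{2320} = \left(-199\right) \left(- \frac{49}{344}\right) + \frac{22187}{2320} = \frac{9751}{344} + \frac{22187}{2320} = \frac{3781831}{99760}$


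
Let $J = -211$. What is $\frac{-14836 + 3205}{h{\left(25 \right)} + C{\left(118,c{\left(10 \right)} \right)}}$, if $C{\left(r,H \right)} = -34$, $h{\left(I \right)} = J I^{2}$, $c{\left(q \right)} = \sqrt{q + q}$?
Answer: $\frac{11631}{131909} \approx 0.088174$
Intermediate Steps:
$c{\left(q \right)} = \sqrt{2} \sqrt{q}$ ($c{\left(q \right)} = \sqrt{2 q} = \sqrt{2} \sqrt{q}$)
$h{\left(I \right)} = - 211 I^{2}$
$\frac{-14836 + 3205}{h{\left(25 \right)} + C{\left(118,c{\left(10 \right)} \right)}} = \frac{-14836 + 3205}{- 211 \cdot 25^{2} - 34} = - \frac{11631}{\left(-211\right) 625 - 34} = - \frac{11631}{-131875 - 34} = - \frac{11631}{-131909} = \left(-11631\right) \left(- \frac{1}{131909}\right) = \frac{11631}{131909}$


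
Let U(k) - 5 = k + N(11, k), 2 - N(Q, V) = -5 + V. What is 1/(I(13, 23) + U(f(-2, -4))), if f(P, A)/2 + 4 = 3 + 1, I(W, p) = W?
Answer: 1/25 ≈ 0.040000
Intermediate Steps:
N(Q, V) = 7 - V (N(Q, V) = 2 - (-5 + V) = 2 + (5 - V) = 7 - V)
f(P, A) = 0 (f(P, A) = -8 + 2*(3 + 1) = -8 + 2*4 = -8 + 8 = 0)
U(k) = 12 (U(k) = 5 + (k + (7 - k)) = 5 + 7 = 12)
1/(I(13, 23) + U(f(-2, -4))) = 1/(13 + 12) = 1/25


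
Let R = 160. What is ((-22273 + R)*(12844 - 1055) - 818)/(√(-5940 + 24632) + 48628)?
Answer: -3169220183075/591165923 + 260690975*√4673/1182331846 ≈ -5345.9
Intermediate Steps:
((-22273 + R)*(12844 - 1055) - 818)/(√(-5940 + 24632) + 48628) = ((-22273 + 160)*(12844 - 1055) - 818)/(√(-5940 + 24632) + 48628) = (-22113*11789 - 818)/(√18692 + 48628) = (-260690157 - 818)/(2*√4673 + 48628) = -260690975/(48628 + 2*√4673)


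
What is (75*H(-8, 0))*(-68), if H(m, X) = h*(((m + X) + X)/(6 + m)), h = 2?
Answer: -40800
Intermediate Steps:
H(m, X) = 2*(m + 2*X)/(6 + m) (H(m, X) = 2*(((m + X) + X)/(6 + m)) = 2*(((X + m) + X)/(6 + m)) = 2*((m + 2*X)/(6 + m)) = 2*(m + 2*X)/(6 + m))
(75*H(-8, 0))*(-68) = (75*(2*(-8 + 2*0)/(6 - 8)))*(-68) = (75*(2*(-8 + 0)/(-2)))*(-68) = (75*(2*(-½)*(-8)))*(-68) = (75*8)*(-68) = 600*(-68) = -40800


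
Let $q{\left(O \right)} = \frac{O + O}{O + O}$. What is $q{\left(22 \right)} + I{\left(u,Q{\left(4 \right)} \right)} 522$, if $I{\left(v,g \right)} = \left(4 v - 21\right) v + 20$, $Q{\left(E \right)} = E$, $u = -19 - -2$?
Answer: $800227$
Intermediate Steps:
$u = -17$ ($u = -19 + 2 = -17$)
$I{\left(v,g \right)} = 20 + v \left(-21 + 4 v\right)$ ($I{\left(v,g \right)} = \left(-21 + 4 v\right) v + 20 = v \left(-21 + 4 v\right) + 20 = 20 + v \left(-21 + 4 v\right)$)
$q{\left(O \right)} = 1$ ($q{\left(O \right)} = \frac{2 O}{2 O} = 2 O \frac{1}{2 O} = 1$)
$q{\left(22 \right)} + I{\left(u,Q{\left(4 \right)} \right)} 522 = 1 + \left(20 - -357 + 4 \left(-17\right)^{2}\right) 522 = 1 + \left(20 + 357 + 4 \cdot 289\right) 522 = 1 + \left(20 + 357 + 1156\right) 522 = 1 + 1533 \cdot 522 = 1 + 800226 = 800227$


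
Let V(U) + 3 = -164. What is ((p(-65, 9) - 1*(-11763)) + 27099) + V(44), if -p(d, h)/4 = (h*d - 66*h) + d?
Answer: 43671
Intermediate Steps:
V(U) = -167 (V(U) = -3 - 164 = -167)
p(d, h) = -4*d + 264*h - 4*d*h (p(d, h) = -4*((h*d - 66*h) + d) = -4*((d*h - 66*h) + d) = -4*((-66*h + d*h) + d) = -4*(d - 66*h + d*h) = -4*d + 264*h - 4*d*h)
((p(-65, 9) - 1*(-11763)) + 27099) + V(44) = (((-4*(-65) + 264*9 - 4*(-65)*9) - 1*(-11763)) + 27099) - 167 = (((260 + 2376 + 2340) + 11763) + 27099) - 167 = ((4976 + 11763) + 27099) - 167 = (16739 + 27099) - 167 = 43838 - 167 = 43671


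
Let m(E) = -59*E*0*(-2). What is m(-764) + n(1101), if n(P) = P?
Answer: 1101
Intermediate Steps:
m(E) = 0 (m(E) = -0*(-2) = -59*0 = 0)
m(-764) + n(1101) = 0 + 1101 = 1101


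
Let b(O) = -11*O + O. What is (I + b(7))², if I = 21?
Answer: 2401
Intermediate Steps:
b(O) = -10*O
(I + b(7))² = (21 - 10*7)² = (21 - 70)² = (-49)² = 2401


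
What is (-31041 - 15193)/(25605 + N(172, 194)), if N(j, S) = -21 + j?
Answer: -23117/12878 ≈ -1.7951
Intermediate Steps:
(-31041 - 15193)/(25605 + N(172, 194)) = (-31041 - 15193)/(25605 + (-21 + 172)) = -46234/(25605 + 151) = -46234/25756 = -46234*1/25756 = -23117/12878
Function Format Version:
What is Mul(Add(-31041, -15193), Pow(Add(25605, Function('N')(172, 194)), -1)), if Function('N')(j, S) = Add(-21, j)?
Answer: Rational(-23117, 12878) ≈ -1.7951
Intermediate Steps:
Mul(Add(-31041, -15193), Pow(Add(25605, Function('N')(172, 194)), -1)) = Mul(Add(-31041, -15193), Pow(Add(25605, Add(-21, 172)), -1)) = Mul(-46234, Pow(Add(25605, 151), -1)) = Mul(-46234, Pow(25756, -1)) = Mul(-46234, Rational(1, 25756)) = Rational(-23117, 12878)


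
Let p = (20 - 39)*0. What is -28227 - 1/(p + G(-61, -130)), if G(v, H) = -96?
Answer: -2709791/96 ≈ -28227.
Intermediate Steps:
p = 0 (p = -19*0 = 0)
-28227 - 1/(p + G(-61, -130)) = -28227 - 1/(0 - 96) = -28227 - 1/(-96) = -28227 - 1*(-1/96) = -28227 + 1/96 = -2709791/96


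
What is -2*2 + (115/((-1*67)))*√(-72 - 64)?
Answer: -4 - 230*I*√34/67 ≈ -4.0 - 20.017*I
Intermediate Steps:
-2*2 + (115/((-1*67)))*√(-72 - 64) = -4 + (115/(-67))*√(-136) = -4 + (115*(-1/67))*(2*I*√34) = -4 - 230*I*√34/67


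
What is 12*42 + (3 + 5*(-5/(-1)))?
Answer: 532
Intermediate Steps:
12*42 + (3 + 5*(-5/(-1))) = 504 + (3 + 5*(-5*(-1))) = 504 + (3 + 5*5) = 504 + (3 + 25) = 504 + 28 = 532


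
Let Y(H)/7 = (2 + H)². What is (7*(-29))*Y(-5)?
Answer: -12789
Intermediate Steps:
Y(H) = 7*(2 + H)²
(7*(-29))*Y(-5) = (7*(-29))*(7*(2 - 5)²) = -1421*(-3)² = -1421*9 = -203*63 = -12789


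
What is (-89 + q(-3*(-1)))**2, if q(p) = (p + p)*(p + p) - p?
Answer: 3136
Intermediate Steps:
q(p) = -p + 4*p**2 (q(p) = (2*p)*(2*p) - p = 4*p**2 - p = -p + 4*p**2)
(-89 + q(-3*(-1)))**2 = (-89 + (-3*(-1))*(-1 + 4*(-3*(-1))))**2 = (-89 + 3*(-1 + 4*3))**2 = (-89 + 3*(-1 + 12))**2 = (-89 + 3*11)**2 = (-89 + 33)**2 = (-56)**2 = 3136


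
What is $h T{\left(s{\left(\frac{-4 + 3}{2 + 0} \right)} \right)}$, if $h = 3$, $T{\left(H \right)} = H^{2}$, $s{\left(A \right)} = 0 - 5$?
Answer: $75$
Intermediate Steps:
$s{\left(A \right)} = -5$ ($s{\left(A \right)} = 0 - 5 = -5$)
$h T{\left(s{\left(\frac{-4 + 3}{2 + 0} \right)} \right)} = 3 \left(-5\right)^{2} = 3 \cdot 25 = 75$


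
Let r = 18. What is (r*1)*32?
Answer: 576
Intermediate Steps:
(r*1)*32 = (18*1)*32 = 18*32 = 576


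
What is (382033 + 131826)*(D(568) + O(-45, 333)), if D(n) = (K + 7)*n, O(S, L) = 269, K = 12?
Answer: 5683794399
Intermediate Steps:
D(n) = 19*n (D(n) = (12 + 7)*n = 19*n)
(382033 + 131826)*(D(568) + O(-45, 333)) = (382033 + 131826)*(19*568 + 269) = 513859*(10792 + 269) = 513859*11061 = 5683794399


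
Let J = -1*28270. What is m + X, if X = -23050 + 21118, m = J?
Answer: -30202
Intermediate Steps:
J = -28270
m = -28270
X = -1932
m + X = -28270 - 1932 = -30202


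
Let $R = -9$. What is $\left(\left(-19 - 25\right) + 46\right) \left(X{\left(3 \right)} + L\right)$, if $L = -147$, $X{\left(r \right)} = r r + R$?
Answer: $-294$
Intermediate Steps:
$X{\left(r \right)} = -9 + r^{2}$ ($X{\left(r \right)} = r r - 9 = r^{2} - 9 = -9 + r^{2}$)
$\left(\left(-19 - 25\right) + 46\right) \left(X{\left(3 \right)} + L\right) = \left(\left(-19 - 25\right) + 46\right) \left(\left(-9 + 3^{2}\right) - 147\right) = \left(-44 + 46\right) \left(\left(-9 + 9\right) - 147\right) = 2 \left(0 - 147\right) = 2 \left(-147\right) = -294$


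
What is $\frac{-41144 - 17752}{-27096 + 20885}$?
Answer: $\frac{58896}{6211} \approx 9.4825$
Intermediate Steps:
$\frac{-41144 - 17752}{-27096 + 20885} = - \frac{58896}{-6211} = \left(-58896\right) \left(- \frac{1}{6211}\right) = \frac{58896}{6211}$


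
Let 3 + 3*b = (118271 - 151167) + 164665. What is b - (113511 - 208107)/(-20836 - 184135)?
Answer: 9002641666/204971 ≈ 43922.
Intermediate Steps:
b = 43922 (b = -1 + ((118271 - 151167) + 164665)/3 = -1 + (-32896 + 164665)/3 = -1 + (⅓)*131769 = -1 + 43923 = 43922)
b - (113511 - 208107)/(-20836 - 184135) = 43922 - (113511 - 208107)/(-20836 - 184135) = 43922 - (-94596)/(-204971) = 43922 - (-94596)*(-1)/204971 = 43922 - 1*94596/204971 = 43922 - 94596/204971 = 9002641666/204971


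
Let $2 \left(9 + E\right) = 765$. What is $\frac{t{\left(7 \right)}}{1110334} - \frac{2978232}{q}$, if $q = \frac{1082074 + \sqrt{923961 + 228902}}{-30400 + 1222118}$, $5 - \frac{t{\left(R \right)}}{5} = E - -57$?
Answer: $- \frac{8528499362886998617901147}{2600142384557253484} + \frac{3549212682576 \sqrt{1152863}}{1170882988613} \approx -3.2768 \cdot 10^{6}$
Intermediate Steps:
$E = \frac{747}{2}$ ($E = -9 + \frac{1}{2} \cdot 765 = -9 + \frac{765}{2} = \frac{747}{2} \approx 373.5$)
$t{\left(R \right)} = - \frac{4255}{2}$ ($t{\left(R \right)} = 25 - 5 \left(\frac{747}{2} - -57\right) = 25 - 5 \left(\frac{747}{2} + 57\right) = 25 - \frac{4305}{2} = - \frac{4255}{2}$)
$q = \frac{541037}{595859} + \frac{\sqrt{1152863}}{1191718}$ ($q = \frac{1082074 + \sqrt{1152863}}{1191718} = \left(1082074 + \sqrt{1152863}\right) \frac{1}{1191718} = \frac{541037}{595859} + \frac{\sqrt{1152863}}{1191718} \approx 0.9089$)
$\frac{t{\left(7 \right)}}{1110334} - \frac{2978232}{q} = - \frac{4255}{2 \cdot 1110334} - \frac{2978232}{\frac{541037}{595859} + \frac{\sqrt{1152863}}{1191718}} = \left(- \frac{4255}{2}\right) \frac{1}{1110334} - \frac{2978232}{\frac{541037}{595859} + \frac{\sqrt{1152863}}{1191718}} = - \frac{4255}{2220668} - \frac{2978232}{\frac{541037}{595859} + \frac{\sqrt{1152863}}{1191718}}$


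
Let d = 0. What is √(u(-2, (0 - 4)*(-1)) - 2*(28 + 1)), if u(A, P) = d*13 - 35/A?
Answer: 9*I*√2/2 ≈ 6.364*I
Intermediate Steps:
u(A, P) = -35/A (u(A, P) = 0*13 - 35/A = 0 - 35/A = -35/A)
√(u(-2, (0 - 4)*(-1)) - 2*(28 + 1)) = √(-35/(-2) - 2*(28 + 1)) = √(-35*(-½) - 2*29) = √(35/2 - 58) = √(-81/2) = 9*I*√2/2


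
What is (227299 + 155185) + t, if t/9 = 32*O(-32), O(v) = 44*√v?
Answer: 382484 + 50688*I*√2 ≈ 3.8248e+5 + 71684.0*I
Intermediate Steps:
t = 50688*I*√2 (t = 9*(32*(44*√(-32))) = 9*(32*(44*(4*I*√2))) = 9*(32*(176*I*√2)) = 9*(5632*I*√2) = 50688*I*√2 ≈ 71684.0*I)
(227299 + 155185) + t = (227299 + 155185) + 50688*I*√2 = 382484 + 50688*I*√2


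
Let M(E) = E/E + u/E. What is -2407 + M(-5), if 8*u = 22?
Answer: -48131/20 ≈ -2406.6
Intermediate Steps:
u = 11/4 (u = (⅛)*22 = 11/4 ≈ 2.7500)
M(E) = 1 + 11/(4*E) (M(E) = E/E + 11/(4*E) = 1 + 11/(4*E))
-2407 + M(-5) = -2407 + (11/4 - 5)/(-5) = -2407 - ⅕*(-9/4) = -2407 + 9/20 = -48131/20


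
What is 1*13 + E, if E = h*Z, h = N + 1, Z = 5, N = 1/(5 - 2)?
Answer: 59/3 ≈ 19.667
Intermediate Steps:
N = ⅓ (N = 1/3 = ⅓ ≈ 0.33333)
h = 4/3 (h = ⅓ + 1 = 4/3 ≈ 1.3333)
E = 20/3 (E = (4/3)*5 = 20/3 ≈ 6.6667)
1*13 + E = 1*13 + 20/3 = 13 + 20/3 = 59/3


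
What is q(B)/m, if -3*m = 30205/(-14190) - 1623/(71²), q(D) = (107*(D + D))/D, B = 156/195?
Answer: 9184681836/35058755 ≈ 261.98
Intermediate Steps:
B = ⅘ (B = 156*(1/195) = ⅘ ≈ 0.80000)
q(D) = 214 (q(D) = (107*(2*D))/D = (214*D)/D = 214)
m = 35058755/42919074 (m = -(30205/(-14190) - 1623/(71²))/3 = -(30205*(-1/14190) - 1623/5041)/3 = -(-6041/2838 - 1623*1/5041)/3 = -(-6041/2838 - 1623/5041)/3 = -⅓*(-35058755/14306358) = 35058755/42919074 ≈ 0.81686)
q(B)/m = 214/(35058755/42919074) = 214*(42919074/35058755) = 9184681836/35058755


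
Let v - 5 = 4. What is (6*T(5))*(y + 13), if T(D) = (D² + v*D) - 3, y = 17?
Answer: 12060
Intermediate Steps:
v = 9 (v = 5 + 4 = 9)
T(D) = -3 + D² + 9*D (T(D) = (D² + 9*D) - 3 = -3 + D² + 9*D)
(6*T(5))*(y + 13) = (6*(-3 + 5² + 9*5))*(17 + 13) = (6*(-3 + 25 + 45))*30 = (6*67)*30 = 402*30 = 12060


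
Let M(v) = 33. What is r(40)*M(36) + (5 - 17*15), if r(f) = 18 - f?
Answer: -976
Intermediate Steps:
r(40)*M(36) + (5 - 17*15) = (18 - 1*40)*33 + (5 - 17*15) = (18 - 40)*33 + (5 - 255) = -22*33 - 250 = -726 - 250 = -976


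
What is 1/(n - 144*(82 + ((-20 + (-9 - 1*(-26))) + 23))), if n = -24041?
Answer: -1/38729 ≈ -2.5820e-5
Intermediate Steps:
1/(n - 144*(82 + ((-20 + (-9 - 1*(-26))) + 23))) = 1/(-24041 - 144*(82 + ((-20 + (-9 - 1*(-26))) + 23))) = 1/(-24041 - 144*(82 + ((-20 + (-9 + 26)) + 23))) = 1/(-24041 - 144*(82 + ((-20 + 17) + 23))) = 1/(-24041 - 144*(82 + (-3 + 23))) = 1/(-24041 - 144*(82 + 20)) = 1/(-24041 - 144*102) = 1/(-24041 - 14688) = 1/(-38729) = -1/38729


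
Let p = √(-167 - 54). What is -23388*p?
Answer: -23388*I*√221 ≈ -3.4769e+5*I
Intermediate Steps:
p = I*√221 (p = √(-221) = I*√221 ≈ 14.866*I)
-23388*p = -23388*I*√221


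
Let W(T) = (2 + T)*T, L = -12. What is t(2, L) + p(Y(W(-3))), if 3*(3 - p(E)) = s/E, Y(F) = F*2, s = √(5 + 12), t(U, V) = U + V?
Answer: -7 - √17/18 ≈ -7.2291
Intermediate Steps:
s = √17 ≈ 4.1231
W(T) = T*(2 + T)
Y(F) = 2*F
p(E) = 3 - √17/(3*E)
t(2, L) + p(Y(W(-3))) = (2 - 12) + (3 - √17/(3*(2*(-3*(2 - 3))))) = -10 + (3 - √17/(3*(2*(-3*(-1))))) = -10 + (3 - √17/(3*(2*3))) = -10 + (3 - ⅓*√17/6) = -10 + (3 - ⅓*√17*⅙) = -10 + (3 - √17/18) = -7 - √17/18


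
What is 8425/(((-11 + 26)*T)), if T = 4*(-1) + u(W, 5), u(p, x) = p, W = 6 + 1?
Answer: 1685/9 ≈ 187.22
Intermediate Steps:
W = 7
T = 3 (T = 4*(-1) + 7 = -4 + 7 = 3)
8425/(((-11 + 26)*T)) = 8425/(((-11 + 26)*3)) = 8425/((15*3)) = 8425/45 = 8425*(1/45) = 1685/9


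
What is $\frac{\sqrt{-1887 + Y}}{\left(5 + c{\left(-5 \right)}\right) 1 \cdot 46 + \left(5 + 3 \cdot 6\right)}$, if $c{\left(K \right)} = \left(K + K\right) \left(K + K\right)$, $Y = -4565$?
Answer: $\frac{2 i \sqrt{1613}}{4853} \approx 0.016551 i$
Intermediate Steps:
$c{\left(K \right)} = 4 K^{2}$ ($c{\left(K \right)} = 2 K 2 K = 4 K^{2}$)
$\frac{\sqrt{-1887 + Y}}{\left(5 + c{\left(-5 \right)}\right) 1 \cdot 46 + \left(5 + 3 \cdot 6\right)} = \frac{\sqrt{-1887 - 4565}}{\left(5 + 4 \left(-5\right)^{2}\right) 1 \cdot 46 + \left(5 + 3 \cdot 6\right)} = \frac{\sqrt{-6452}}{\left(5 + 4 \cdot 25\right) 1 \cdot 46 + \left(5 + 18\right)} = \frac{2 i \sqrt{1613}}{\left(5 + 100\right) 1 \cdot 46 + 23} = \frac{2 i \sqrt{1613}}{105 \cdot 1 \cdot 46 + 23} = \frac{2 i \sqrt{1613}}{105 \cdot 46 + 23} = \frac{2 i \sqrt{1613}}{4830 + 23} = \frac{2 i \sqrt{1613}}{4853}$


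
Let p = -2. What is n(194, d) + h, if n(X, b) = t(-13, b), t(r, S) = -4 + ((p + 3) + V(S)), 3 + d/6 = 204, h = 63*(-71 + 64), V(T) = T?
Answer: 762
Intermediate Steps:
h = -441 (h = 63*(-7) = -441)
d = 1206 (d = -18 + 6*204 = -18 + 1224 = 1206)
t(r, S) = -3 + S (t(r, S) = -4 + ((-2 + 3) + S) = -4 + (1 + S) = -3 + S)
n(X, b) = -3 + b
n(194, d) + h = (-3 + 1206) - 441 = 1203 - 441 = 762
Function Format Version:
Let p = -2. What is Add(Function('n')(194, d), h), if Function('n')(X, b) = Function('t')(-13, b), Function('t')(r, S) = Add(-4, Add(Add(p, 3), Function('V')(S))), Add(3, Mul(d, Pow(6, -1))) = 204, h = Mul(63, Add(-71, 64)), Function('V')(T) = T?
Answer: 762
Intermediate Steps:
h = -441 (h = Mul(63, -7) = -441)
d = 1206 (d = Add(-18, Mul(6, 204)) = Add(-18, 1224) = 1206)
Function('t')(r, S) = Add(-3, S) (Function('t')(r, S) = Add(-4, Add(Add(-2, 3), S)) = Add(-4, Add(1, S)) = Add(-3, S))
Function('n')(X, b) = Add(-3, b)
Add(Function('n')(194, d), h) = Add(Add(-3, 1206), -441) = Add(1203, -441) = 762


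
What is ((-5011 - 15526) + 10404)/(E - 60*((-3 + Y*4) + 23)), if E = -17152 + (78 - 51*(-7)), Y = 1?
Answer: 10133/18157 ≈ 0.55808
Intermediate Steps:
E = -16717 (E = -17152 + (78 + 357) = -17152 + 435 = -16717)
((-5011 - 15526) + 10404)/(E - 60*((-3 + Y*4) + 23)) = ((-5011 - 15526) + 10404)/(-16717 - 60*((-3 + 1*4) + 23)) = (-20537 + 10404)/(-16717 - 60*((-3 + 4) + 23)) = -10133/(-16717 - 60*(1 + 23)) = -10133/(-16717 - 60*24) = -10133/(-16717 - 1440) = -10133/(-18157) = -10133*(-1/18157) = 10133/18157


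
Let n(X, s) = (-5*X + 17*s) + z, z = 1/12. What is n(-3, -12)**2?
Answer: 5139289/144 ≈ 35690.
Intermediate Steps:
z = 1/12 ≈ 0.083333
n(X, s) = 1/12 - 5*X + 17*s (n(X, s) = (-5*X + 17*s) + 1/12 = 1/12 - 5*X + 17*s)
n(-3, -12)**2 = (1/12 - 5*(-3) + 17*(-12))**2 = (1/12 + 15 - 204)**2 = (-2267/12)**2 = 5139289/144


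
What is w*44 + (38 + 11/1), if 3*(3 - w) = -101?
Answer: 4987/3 ≈ 1662.3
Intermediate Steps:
w = 110/3 (w = 3 - ⅓*(-101) = 3 + 101/3 = 110/3 ≈ 36.667)
w*44 + (38 + 11/1) = (110/3)*44 + (38 + 11/1) = 4840/3 + (38 + 11*1) = 4840/3 + (38 + 11) = 4840/3 + 49 = 4987/3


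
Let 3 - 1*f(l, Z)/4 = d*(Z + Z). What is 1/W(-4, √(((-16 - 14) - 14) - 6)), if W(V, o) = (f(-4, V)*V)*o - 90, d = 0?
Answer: I/(30*(-3*I + 8*√2)) ≈ -0.00072993 + 0.0027527*I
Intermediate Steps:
f(l, Z) = 12 (f(l, Z) = 12 - 0*(Z + Z) = 12 - 0*2*Z = 12 - 4*0 = 12 + 0 = 12)
W(V, o) = -90 + 12*V*o (W(V, o) = (12*V)*o - 90 = 12*V*o - 90 = -90 + 12*V*o)
1/W(-4, √(((-16 - 14) - 14) - 6)) = 1/(-90 + 12*(-4)*√(((-16 - 14) - 14) - 6)) = 1/(-90 + 12*(-4)*√((-30 - 14) - 6)) = 1/(-90 + 12*(-4)*√(-44 - 6)) = 1/(-90 + 12*(-4)*√(-50)) = 1/(-90 + 12*(-4)*(5*I*√2)) = 1/(-90 - 240*I*√2)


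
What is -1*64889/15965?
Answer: -64889/15965 ≈ -4.0645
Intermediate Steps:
-1*64889/15965 = -64889*1/15965 = -64889/15965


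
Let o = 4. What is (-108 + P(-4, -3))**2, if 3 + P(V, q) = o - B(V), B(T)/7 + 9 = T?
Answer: 256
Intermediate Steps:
B(T) = -63 + 7*T
P(V, q) = 64 - 7*V (P(V, q) = -3 + (4 - (-63 + 7*V)) = -3 + (4 + (63 - 7*V)) = -3 + (67 - 7*V) = 64 - 7*V)
(-108 + P(-4, -3))**2 = (-108 + (64 - 7*(-4)))**2 = (-108 + (64 + 28))**2 = (-108 + 92)**2 = (-16)**2 = 256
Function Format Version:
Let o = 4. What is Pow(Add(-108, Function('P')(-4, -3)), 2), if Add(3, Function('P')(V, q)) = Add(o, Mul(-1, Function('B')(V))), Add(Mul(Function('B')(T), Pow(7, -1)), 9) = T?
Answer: 256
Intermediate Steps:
Function('B')(T) = Add(-63, Mul(7, T))
Function('P')(V, q) = Add(64, Mul(-7, V)) (Function('P')(V, q) = Add(-3, Add(4, Mul(-1, Add(-63, Mul(7, V))))) = Add(-3, Add(4, Add(63, Mul(-7, V)))) = Add(-3, Add(67, Mul(-7, V))) = Add(64, Mul(-7, V)))
Pow(Add(-108, Function('P')(-4, -3)), 2) = Pow(Add(-108, Add(64, Mul(-7, -4))), 2) = Pow(Add(-108, Add(64, 28)), 2) = Pow(Add(-108, 92), 2) = Pow(-16, 2) = 256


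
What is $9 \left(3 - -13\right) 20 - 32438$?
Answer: $-29558$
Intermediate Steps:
$9 \left(3 - -13\right) 20 - 32438 = 9 \left(3 + 13\right) 20 - 32438 = 9 \cdot 16 \cdot 20 - 32438 = 144 \cdot 20 - 32438 = 2880 - 32438 = -29558$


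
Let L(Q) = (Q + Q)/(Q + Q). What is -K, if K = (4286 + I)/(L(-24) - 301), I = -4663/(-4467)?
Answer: 766009/53604 ≈ 14.290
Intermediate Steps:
I = 4663/4467 (I = -4663*(-1/4467) = 4663/4467 ≈ 1.0439)
L(Q) = 1 (L(Q) = (2*Q)/((2*Q)) = (2*Q)*(1/(2*Q)) = 1)
K = -766009/53604 (K = (4286 + 4663/4467)/(1 - 301) = (19150225/4467)/(-300) = (19150225/4467)*(-1/300) = -766009/53604 ≈ -14.290)
-K = -1*(-766009/53604) = 766009/53604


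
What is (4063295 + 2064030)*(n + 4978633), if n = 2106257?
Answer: 43411423619250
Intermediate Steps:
(4063295 + 2064030)*(n + 4978633) = (4063295 + 2064030)*(2106257 + 4978633) = 6127325*7084890 = 43411423619250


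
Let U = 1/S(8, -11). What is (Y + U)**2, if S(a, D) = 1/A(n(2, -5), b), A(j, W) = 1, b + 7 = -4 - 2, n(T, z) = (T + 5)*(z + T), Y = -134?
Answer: 17689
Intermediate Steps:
n(T, z) = (5 + T)*(T + z)
b = -13 (b = -7 + (-4 - 2) = -7 - 6 = -13)
S(a, D) = 1 (S(a, D) = 1/1 = 1)
U = 1 (U = 1/1 = 1)
(Y + U)**2 = (-134 + 1)**2 = (-133)**2 = 17689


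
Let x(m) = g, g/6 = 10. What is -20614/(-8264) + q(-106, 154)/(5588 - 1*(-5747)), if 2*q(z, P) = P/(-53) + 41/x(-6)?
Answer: 185752153339/74469589800 ≈ 2.4943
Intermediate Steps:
g = 60 (g = 6*10 = 60)
x(m) = 60
q(z, P) = 41/120 - P/106 (q(z, P) = (P/(-53) + 41/60)/2 = (P*(-1/53) + 41*(1/60))/2 = (-P/53 + 41/60)/2 = (41/60 - P/53)/2 = 41/120 - P/106)
-20614/(-8264) + q(-106, 154)/(5588 - 1*(-5747)) = -20614/(-8264) + (41/120 - 1/106*154)/(5588 - 1*(-5747)) = -20614*(-1/8264) + (41/120 - 77/53)/(5588 + 5747) = 10307/4132 - 7067/6360/11335 = 10307/4132 - 7067/6360*1/11335 = 10307/4132 - 7067/72090600 = 185752153339/74469589800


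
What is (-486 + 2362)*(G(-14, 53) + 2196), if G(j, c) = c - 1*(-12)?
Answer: 4241636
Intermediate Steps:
G(j, c) = 12 + c (G(j, c) = c + 12 = 12 + c)
(-486 + 2362)*(G(-14, 53) + 2196) = (-486 + 2362)*((12 + 53) + 2196) = 1876*(65 + 2196) = 1876*2261 = 4241636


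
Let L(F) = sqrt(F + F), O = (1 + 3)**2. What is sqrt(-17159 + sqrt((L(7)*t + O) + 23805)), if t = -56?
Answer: sqrt(-17159 + sqrt(7)*sqrt(3403 - 8*sqrt(14))) ≈ 130.4*I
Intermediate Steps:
O = 16 (O = 4**2 = 16)
L(F) = sqrt(2)*sqrt(F) (L(F) = sqrt(2*F) = sqrt(2)*sqrt(F))
sqrt(-17159 + sqrt((L(7)*t + O) + 23805)) = sqrt(-17159 + sqrt(((sqrt(2)*sqrt(7))*(-56) + 16) + 23805)) = sqrt(-17159 + sqrt((sqrt(14)*(-56) + 16) + 23805)) = sqrt(-17159 + sqrt((-56*sqrt(14) + 16) + 23805)) = sqrt(-17159 + sqrt((16 - 56*sqrt(14)) + 23805)) = sqrt(-17159 + sqrt(23821 - 56*sqrt(14)))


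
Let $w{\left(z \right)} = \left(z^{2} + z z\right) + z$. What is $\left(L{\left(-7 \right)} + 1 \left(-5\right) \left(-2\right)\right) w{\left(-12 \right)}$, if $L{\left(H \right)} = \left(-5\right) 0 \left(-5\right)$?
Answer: $2760$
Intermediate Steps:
$w{\left(z \right)} = z + 2 z^{2}$ ($w{\left(z \right)} = \left(z^{2} + z^{2}\right) + z = 2 z^{2} + z = z + 2 z^{2}$)
$L{\left(H \right)} = 0$ ($L{\left(H \right)} = 0 \left(-5\right) = 0$)
$\left(L{\left(-7 \right)} + 1 \left(-5\right) \left(-2\right)\right) w{\left(-12 \right)} = \left(0 + 1 \left(-5\right) \left(-2\right)\right) \left(- 12 \left(1 + 2 \left(-12\right)\right)\right) = \left(0 - -10\right) \left(- 12 \left(1 - 24\right)\right) = \left(0 + 10\right) \left(\left(-12\right) \left(-23\right)\right) = 10 \cdot 276 = 2760$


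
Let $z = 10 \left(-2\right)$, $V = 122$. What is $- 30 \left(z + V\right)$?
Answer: $-3060$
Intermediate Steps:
$z = -20$
$- 30 \left(z + V\right) = - 30 \left(-20 + 122\right) = \left(-30\right) 102 = -3060$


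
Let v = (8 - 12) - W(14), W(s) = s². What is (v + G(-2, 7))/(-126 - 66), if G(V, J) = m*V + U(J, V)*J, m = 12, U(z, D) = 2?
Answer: 35/32 ≈ 1.0938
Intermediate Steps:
G(V, J) = 2*J + 12*V (G(V, J) = 12*V + 2*J = 2*J + 12*V)
v = -200 (v = (8 - 12) - 1*14² = -4 - 1*196 = -4 - 196 = -200)
(v + G(-2, 7))/(-126 - 66) = (-200 + (2*7 + 12*(-2)))/(-126 - 66) = (-200 + (14 - 24))/(-192) = (-200 - 10)*(-1/192) = -210*(-1/192) = 35/32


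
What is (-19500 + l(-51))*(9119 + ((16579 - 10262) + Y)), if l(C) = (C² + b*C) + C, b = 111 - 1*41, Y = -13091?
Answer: -48119400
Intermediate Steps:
b = 70 (b = 111 - 41 = 70)
l(C) = C² + 71*C (l(C) = (C² + 70*C) + C = C² + 71*C)
(-19500 + l(-51))*(9119 + ((16579 - 10262) + Y)) = (-19500 - 51*(71 - 51))*(9119 + ((16579 - 10262) - 13091)) = (-19500 - 51*20)*(9119 + (6317 - 13091)) = (-19500 - 1020)*(9119 - 6774) = -20520*2345 = -48119400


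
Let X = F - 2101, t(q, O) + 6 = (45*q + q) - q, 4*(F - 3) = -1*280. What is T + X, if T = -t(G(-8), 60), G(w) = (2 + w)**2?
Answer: -3782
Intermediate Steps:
F = -67 (F = 3 + (-1*280)/4 = 3 + (1/4)*(-280) = 3 - 70 = -67)
t(q, O) = -6 + 45*q (t(q, O) = -6 + ((45*q + q) - q) = -6 + (46*q - q) = -6 + 45*q)
X = -2168 (X = -67 - 2101 = -2168)
T = -1614 (T = -(-6 + 45*(2 - 8)**2) = -(-6 + 45*(-6)**2) = -(-6 + 45*36) = -(-6 + 1620) = -1*1614 = -1614)
T + X = -1614 - 2168 = -3782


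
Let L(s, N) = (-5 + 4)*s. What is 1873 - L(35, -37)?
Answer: 1908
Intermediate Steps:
L(s, N) = -s
1873 - L(35, -37) = 1873 - (-1)*35 = 1873 - 1*(-35) = 1873 + 35 = 1908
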